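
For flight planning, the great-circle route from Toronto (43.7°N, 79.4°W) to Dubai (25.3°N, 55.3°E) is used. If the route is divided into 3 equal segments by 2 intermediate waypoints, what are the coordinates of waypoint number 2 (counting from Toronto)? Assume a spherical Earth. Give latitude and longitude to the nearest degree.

≈ 51°N, 28°E

Convert each endpoint to a unit vector on the sphere (x = cos φ cos λ, y = cos φ sin λ, z = sin φ).
The central angle between the endpoints is δ = arccos(p₁·p₂) ≈ 1.736 rad (99.5°).
Interpolate at f = 2/3 with slerp weights a = sin((1−f)δ)/sin δ ≈ 0.554, b = sin(fδ)/sin δ ≈ 0.928.
p = a·p₁ + b·p₂ ≈ (0.552, 0.296, 0.780); φ = arcsin(p_z) ≈ 51.25°, λ = atan2(p_y, p_x) ≈ 28.22°.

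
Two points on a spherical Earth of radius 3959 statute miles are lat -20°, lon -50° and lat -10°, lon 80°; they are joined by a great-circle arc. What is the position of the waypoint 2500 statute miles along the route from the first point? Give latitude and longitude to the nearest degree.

Write both endpoints as unit vectors p₁, p₂ with components (cos φ cos λ, cos φ sin λ, sin φ).
The central angle between the endpoints is δ = arccos(p₁·p₂) ≈ 2.136 rad (122.4°). The total great-circle distance is δ·R ≈ 2.136 × 3959 ≈ 8456 mi, so the target fraction is f = 2500/8456 ≈ 0.296.
Interpolate at f ≈ 0.296 with slerp weights a = sin((1−f)δ)/sin δ ≈ 1.181, b = sin(fδ)/sin δ ≈ 0.699.
p = a·p₁ + b·p₂ ≈ (0.833, -0.173, -0.525); φ = arcsin(p_z) ≈ -31.70°, λ = atan2(p_y, p_x) ≈ -11.70°.

≈ lat -32°, lon -12°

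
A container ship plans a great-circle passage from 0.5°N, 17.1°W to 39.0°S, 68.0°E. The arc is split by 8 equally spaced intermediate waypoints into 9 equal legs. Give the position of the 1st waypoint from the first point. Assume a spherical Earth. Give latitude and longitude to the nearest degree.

From cos δ = sin φ₁ sin φ₂ + cos φ₁ cos φ₂ cos Δλ, the central angle is δ ≈ 1.510 rad (86.5°).
Interpolate at f = 1/9 with slerp weights a = sin((1−f)δ)/sin δ ≈ 0.976, b = sin(fδ)/sin δ ≈ 0.167.
p = a·p₁ + b·p₂ ≈ (0.981, -0.166, -0.097); φ = arcsin(p_z) ≈ -5.55°, λ = atan2(p_y, p_x) ≈ -9.62°.

≈ 6°S, 10°W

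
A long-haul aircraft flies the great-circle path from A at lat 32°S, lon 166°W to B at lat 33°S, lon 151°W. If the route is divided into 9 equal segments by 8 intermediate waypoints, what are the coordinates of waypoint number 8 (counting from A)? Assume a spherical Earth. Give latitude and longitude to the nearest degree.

≈ lat 33°S, lon 153°W

From cos δ = sin φ₁ sin φ₂ + cos φ₁ cos φ₂ cos Δλ, the central angle is δ ≈ 0.221 rad (12.7°).
Interpolate at f = 8/9 with slerp weights a = sin((1−f)δ)/sin δ ≈ 0.112, b = sin(fδ)/sin δ ≈ 0.890.
p = a·p₁ + b·p₂ ≈ (-0.745, -0.385, -0.544); φ = arcsin(p_z) ≈ -32.98°, λ = atan2(p_y, p_x) ≈ -152.68°.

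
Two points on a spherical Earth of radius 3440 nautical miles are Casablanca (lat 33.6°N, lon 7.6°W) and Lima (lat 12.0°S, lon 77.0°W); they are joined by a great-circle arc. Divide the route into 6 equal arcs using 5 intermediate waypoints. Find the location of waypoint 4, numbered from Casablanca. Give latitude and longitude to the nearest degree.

Convert each endpoint to a unit vector on the sphere (x = cos φ cos λ, y = cos φ sin λ, z = sin φ).
The central angle between the endpoints is δ = arccos(p₁·p₂) ≈ 1.398 rad (80.1°).
Interpolate at f = 4/6 with slerp weights a = sin((1−f)δ)/sin δ ≈ 0.456, b = sin(fδ)/sin δ ≈ 0.815.
p = a·p₁ + b·p₂ ≈ (0.556, -0.827, 0.083); φ = arcsin(p_z) ≈ 4.76°, λ = atan2(p_y, p_x) ≈ -56.09°.

≈ lat 5°N, lon 56°W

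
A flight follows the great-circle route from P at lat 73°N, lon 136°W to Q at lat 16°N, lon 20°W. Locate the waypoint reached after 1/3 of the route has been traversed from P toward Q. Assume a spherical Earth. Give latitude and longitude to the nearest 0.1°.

From cos δ = sin φ₁ sin φ₂ + cos φ₁ cos φ₂ cos Δλ, the central angle is δ ≈ 1.430 rad (81.9°).
Interpolate at f = 1/3 with slerp weights a = sin((1−f)δ)/sin δ ≈ 0.823, b = sin(fδ)/sin δ ≈ 0.463.
p = a·p₁ + b·p₂ ≈ (0.245, -0.320, 0.915); φ = arcsin(p_z) ≈ 66.24°, λ = atan2(p_y, p_x) ≈ -52.48°.

≈ lat 66.2°N, lon 52.5°W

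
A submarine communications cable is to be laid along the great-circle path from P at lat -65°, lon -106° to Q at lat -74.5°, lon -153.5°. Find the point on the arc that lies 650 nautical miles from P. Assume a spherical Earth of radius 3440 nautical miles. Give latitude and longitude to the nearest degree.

≈ lat -72°, lon -129°

Write both endpoints as unit vectors p₁, p₂ with components (cos φ cos λ, cos φ sin λ, sin φ).
The central angle between the endpoints is δ = arccos(p₁·p₂) ≈ 0.319 rad (18.3°). The total great-circle distance is δ·R ≈ 0.319 × 3440 ≈ 1096 nmi, so the target fraction is f = 650/1096 ≈ 0.593.
Interpolate at f ≈ 0.593 with slerp weights a = sin((1−f)δ)/sin δ ≈ 0.413, b = sin(fδ)/sin δ ≈ 0.599.
p = a·p₁ + b·p₂ ≈ (-0.191, -0.239, -0.952); φ = arcsin(p_z) ≈ -72.16°, λ = atan2(p_y, p_x) ≈ -128.67°.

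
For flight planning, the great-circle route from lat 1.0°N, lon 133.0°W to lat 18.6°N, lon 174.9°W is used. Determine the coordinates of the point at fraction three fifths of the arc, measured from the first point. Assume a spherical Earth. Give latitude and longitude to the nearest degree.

Write both endpoints as unit vectors p₁, p₂ with components (cos φ cos λ, cos φ sin λ, sin φ).
The central angle between the endpoints is δ = arccos(p₁·p₂) ≈ 0.780 rad (44.7°).
Interpolate at f = 3/5 with slerp weights a = sin((1−f)δ)/sin δ ≈ 0.436, b = sin(fδ)/sin δ ≈ 0.641.
p = a·p₁ + b·p₂ ≈ (-0.903, -0.373, 0.212); φ = arcsin(p_z) ≈ 12.25°, λ = atan2(p_y, p_x) ≈ -157.55°.

≈ lat 12°N, lon 158°W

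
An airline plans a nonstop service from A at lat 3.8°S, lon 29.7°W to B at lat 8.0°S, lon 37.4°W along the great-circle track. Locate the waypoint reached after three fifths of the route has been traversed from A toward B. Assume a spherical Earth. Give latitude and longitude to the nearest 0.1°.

Convert each endpoint to a unit vector on the sphere (x = cos φ cos λ, y = cos φ sin λ, z = sin φ).
The central angle between the endpoints is δ = arccos(p₁·p₂) ≈ 0.152 rad (8.7°).
Interpolate at f = 3/5 with slerp weights a = sin((1−f)δ)/sin δ ≈ 0.401, b = sin(fδ)/sin δ ≈ 0.601.
p = a·p₁ + b·p₂ ≈ (0.821, -0.560, -0.110); φ = arcsin(p_z) ≈ -6.33°, λ = atan2(p_y, p_x) ≈ -34.31°.

≈ lat 6.3°S, lon 34.3°W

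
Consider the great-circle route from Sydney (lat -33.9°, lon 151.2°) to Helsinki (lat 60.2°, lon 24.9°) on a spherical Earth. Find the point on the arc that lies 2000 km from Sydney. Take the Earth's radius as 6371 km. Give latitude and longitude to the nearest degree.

The haversine formula gives a central angle δ ≈ 2.386 rad (136.7°) between the endpoints. The total great-circle distance is δ·R ≈ 2.386 × 6371 ≈ 15204 km, so the target fraction is f = 2000/15204 ≈ 0.132.
Interpolate at f ≈ 0.132 with slerp weights a = sin((1−f)δ)/sin δ ≈ 1.279, b = sin(fδ)/sin δ ≈ 0.451.
p = a·p₁ + b·p₂ ≈ (-0.727, 0.606, -0.323); φ = arcsin(p_z) ≈ -18.81°, λ = atan2(p_y, p_x) ≈ 140.21°.

≈ lat -19°, lon 140°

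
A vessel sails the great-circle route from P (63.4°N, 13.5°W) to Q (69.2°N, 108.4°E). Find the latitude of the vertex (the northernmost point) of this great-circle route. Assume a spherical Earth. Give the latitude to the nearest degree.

The great circle lies in the plane with unit normal n̂ = (p₁ × p₂)/|p₁ × p₂|.
Here n̂_z ≈ +0.205; the vertex latitude is φ_max = arccos|n̂_z| ≈ 78.2°.
Check via Clairaut: cos φ_max = |cos φ₁| · sin C = cos(63.4°)·sin(27.2°) ≈ 0.205, again giving ≈ 78.2°.

≈ 78°N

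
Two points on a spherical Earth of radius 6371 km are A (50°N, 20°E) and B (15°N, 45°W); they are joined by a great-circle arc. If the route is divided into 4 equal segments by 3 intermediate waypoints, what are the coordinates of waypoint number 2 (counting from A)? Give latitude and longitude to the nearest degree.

≈ (37°N, 20°W)

Convert each endpoint to a unit vector on the sphere (x = cos φ cos λ, y = cos φ sin λ, z = sin φ).
The central angle between the endpoints is δ = arccos(p₁·p₂) ≈ 1.092 rad (62.6°).
Interpolate at f = 2/4 with slerp weights a = sin((1−f)δ)/sin δ ≈ 0.585, b = sin(fδ)/sin δ ≈ 0.585.
p = a·p₁ + b·p₂ ≈ (0.753, -0.271, 0.600); φ = arcsin(p_z) ≈ 36.84°, λ = atan2(p_y, p_x) ≈ -19.79°.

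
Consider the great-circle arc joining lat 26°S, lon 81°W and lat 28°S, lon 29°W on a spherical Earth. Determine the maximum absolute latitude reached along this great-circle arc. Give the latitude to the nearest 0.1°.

The great circle lies in the plane with unit normal n̂ = (p₁ × p₂)/|p₁ × p₂|.
Here n̂_z ≈ +0.869; the vertex latitude is φ_max = arccos|n̂_z| ≈ 29.7°.
Check via Clairaut: cos φ_max = |cos φ₁| · sin C = cos(26.0°)·sin(104.8°) ≈ 0.869, again giving ≈ 29.7°.

≈ 29.7°S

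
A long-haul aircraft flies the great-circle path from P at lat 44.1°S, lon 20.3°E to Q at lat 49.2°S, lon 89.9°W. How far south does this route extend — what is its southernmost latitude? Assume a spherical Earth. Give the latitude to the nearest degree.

The great circle lies in the plane with unit normal n̂ = (p₁ × p₂)/|p₁ × p₂|.
Here n̂_z ≈ -0.473; the vertex latitude is φ_max = arccos|n̂_z| ≈ 61.8°.

≈ 62°S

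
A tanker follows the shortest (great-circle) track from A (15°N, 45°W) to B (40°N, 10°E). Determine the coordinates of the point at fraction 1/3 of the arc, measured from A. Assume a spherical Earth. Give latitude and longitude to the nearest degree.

≈ (26°N, 30°W)

Convert each endpoint to a unit vector on the sphere (x = cos φ cos λ, y = cos φ sin λ, z = sin φ).
The central angle between the endpoints is δ = arccos(p₁·p₂) ≈ 0.939 rad (53.8°).
Interpolate at f = 1/3 with slerp weights a = sin((1−f)δ)/sin δ ≈ 0.726, b = sin(fδ)/sin δ ≈ 0.382.
p = a·p₁ + b·p₂ ≈ (0.784, -0.445, 0.433); φ = arcsin(p_z) ≈ 25.67°, λ = atan2(p_y, p_x) ≈ -29.60°.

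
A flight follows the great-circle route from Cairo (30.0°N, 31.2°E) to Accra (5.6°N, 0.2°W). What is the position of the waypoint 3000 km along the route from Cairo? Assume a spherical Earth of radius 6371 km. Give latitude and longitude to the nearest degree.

From cos δ = sin φ₁ sin φ₂ + cos φ₁ cos φ₂ cos Δλ, the central angle is δ ≈ 0.669 rad (38.3°). The total great-circle distance is δ·R ≈ 0.669 × 6371 ≈ 4262 km, so the target fraction is f = 3000/4262 ≈ 0.704.
Interpolate at f ≈ 0.704 with slerp weights a = sin((1−f)δ)/sin δ ≈ 0.317, b = sin(fδ)/sin δ ≈ 0.732.
p = a·p₁ + b·p₂ ≈ (0.963, 0.140, 0.230); φ = arcsin(p_z) ≈ 13.30°, λ = atan2(p_y, p_x) ≈ 8.26°.

≈ (13°N, 8°E)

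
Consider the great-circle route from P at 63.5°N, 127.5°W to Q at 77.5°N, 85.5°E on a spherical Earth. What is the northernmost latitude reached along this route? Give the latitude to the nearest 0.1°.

≈ 85.0°N

The great circle lies in the plane with unit normal n̂ = (p₁ × p₂)/|p₁ × p₂|.
Here n̂_z ≈ -0.086; the vertex latitude is φ_max = arccos|n̂_z| ≈ 85.0°.
Check via Clairaut: cos φ_max = |cos φ₁| · sin C = cos(63.5°)·sin(11.2°) ≈ 0.086, again giving ≈ 85.0°.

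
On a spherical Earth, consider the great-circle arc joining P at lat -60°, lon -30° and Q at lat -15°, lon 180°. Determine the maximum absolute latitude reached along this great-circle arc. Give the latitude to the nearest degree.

The great circle lies in the plane with unit normal n̂ = (p₁ × p₂)/|p₁ × p₂|.
Here n̂_z ≈ -0.246; the vertex latitude is φ_max = arccos|n̂_z| ≈ 75.7°.
Check via Clairaut: cos φ_max = |cos φ₁| · sin C = cos(60.0°)·sin(150.5°) ≈ 0.246, again giving ≈ 75.7°.

≈ -76°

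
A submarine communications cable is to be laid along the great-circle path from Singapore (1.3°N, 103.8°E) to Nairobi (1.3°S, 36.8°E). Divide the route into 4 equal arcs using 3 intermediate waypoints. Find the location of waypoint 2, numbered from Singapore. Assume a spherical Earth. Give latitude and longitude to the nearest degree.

From cos δ = sin φ₁ sin φ₂ + cos φ₁ cos φ₂ cos Δλ, the central angle is δ ≈ 1.170 rad (67.0°).
Interpolate at f = 2/4 with slerp weights a = sin((1−f)δ)/sin δ ≈ 0.600, b = sin(fδ)/sin δ ≈ 0.600.
p = a·p₁ + b·p₂ ≈ (0.337, 0.941, 0.000); φ = arcsin(p_z) ≈ 0.00°, λ = atan2(p_y, p_x) ≈ 70.30°.

≈ 0°N, 70°E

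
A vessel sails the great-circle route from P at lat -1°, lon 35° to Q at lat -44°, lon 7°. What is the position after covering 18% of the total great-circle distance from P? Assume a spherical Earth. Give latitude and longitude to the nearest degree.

≈ lat -9°, lon 31°

The haversine formula gives a central angle δ ≈ 0.867 rad (49.7°) between the endpoints.
Interpolate at f = 0.18 with slerp weights a = sin((1−f)δ)/sin δ ≈ 0.856, b = sin(fδ)/sin δ ≈ 0.204.
p = a·p₁ + b·p₂ ≈ (0.847, 0.509, -0.157); φ = arcsin(p_z) ≈ -9.01°, λ = atan2(p_y, p_x) ≈ 31.00°.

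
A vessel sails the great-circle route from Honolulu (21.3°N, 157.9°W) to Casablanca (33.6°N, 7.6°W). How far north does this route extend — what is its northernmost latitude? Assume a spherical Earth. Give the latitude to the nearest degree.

≈ 64°N

The great circle lies in the plane with unit normal n̂ = (p₁ × p₂)/|p₁ × p₂|.
Here n̂_z ≈ +0.436; the vertex latitude is φ_max = arccos|n̂_z| ≈ 64.1°.
Check via Clairaut: cos φ_max = |cos φ₁| · sin C = cos(21.3°)·sin(27.9°) ≈ 0.436, again giving ≈ 64.1°.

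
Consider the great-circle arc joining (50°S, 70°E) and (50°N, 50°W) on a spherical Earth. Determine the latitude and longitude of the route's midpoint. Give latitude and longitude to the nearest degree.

Write both endpoints as unit vectors p₁, p₂ with components (cos φ cos λ, cos φ sin λ, sin φ).
The central angle between the endpoints is δ = arccos(p₁·p₂) ≈ 2.487 rad (142.5°).
Interpolate at f = 1/2 with slerp weights a = sin((1−f)δ)/sin δ ≈ 1.556, b = sin(fδ)/sin δ ≈ 1.556.
p = a·p₁ + b·p₂ ≈ (0.985, 0.174, 0.000); φ = arcsin(p_z) ≈ 0.00°, λ = atan2(p_y, p_x) ≈ 10.00°.

≈ (0°N, 10°E)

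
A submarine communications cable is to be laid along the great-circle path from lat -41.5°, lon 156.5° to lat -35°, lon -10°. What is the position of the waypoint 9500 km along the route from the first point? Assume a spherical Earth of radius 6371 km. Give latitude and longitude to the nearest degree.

≈ lat -52°, lon -5°

The haversine formula gives a central angle δ ≈ 1.789 rad (102.5°) between the endpoints. The total great-circle distance is δ·R ≈ 1.789 × 6371 ≈ 11398 km, so the target fraction is f = 9500/11398 ≈ 0.833.
Interpolate at f ≈ 0.833 with slerp weights a = sin((1−f)δ)/sin δ ≈ 0.301, b = sin(fδ)/sin δ ≈ 1.021.
p = a·p₁ + b·p₂ ≈ (0.617, -0.055, -0.785); φ = arcsin(p_z) ≈ -51.71°, λ = atan2(p_y, p_x) ≈ -5.13°.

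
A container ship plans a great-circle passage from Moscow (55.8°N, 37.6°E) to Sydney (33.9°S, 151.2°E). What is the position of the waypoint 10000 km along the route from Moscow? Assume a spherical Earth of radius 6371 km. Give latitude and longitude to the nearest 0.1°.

Convert each endpoint to a unit vector on the sphere (x = cos φ cos λ, y = cos φ sin λ, z = sin φ).
The central angle between the endpoints is δ = arccos(p₁·p₂) ≈ 2.276 rad (130.4°). The total great-circle distance is δ·R ≈ 2.276 × 6371 ≈ 14499 km, so the target fraction is f = 10000/14499 ≈ 0.690.
Interpolate at f ≈ 0.690 with slerp weights a = sin((1−f)δ)/sin δ ≈ 0.852, b = sin(fδ)/sin δ ≈ 1.313.
p = a·p₁ + b·p₂ ≈ (-0.576, 0.817, -0.028); φ = arcsin(p_z) ≈ -1.58°, λ = atan2(p_y, p_x) ≈ 125.15°.

≈ 1.6°S, 125.2°E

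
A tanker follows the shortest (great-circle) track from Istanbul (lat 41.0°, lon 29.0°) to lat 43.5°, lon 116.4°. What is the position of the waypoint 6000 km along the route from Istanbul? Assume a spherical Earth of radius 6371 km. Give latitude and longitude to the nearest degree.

The haversine formula gives a central angle δ ≈ 1.074 rad (61.5°) between the endpoints. The total great-circle distance is δ·R ≈ 1.074 × 6371 ≈ 6844 km, so the target fraction is f = 6000/6844 ≈ 0.877.
Interpolate at f ≈ 0.877 with slerp weights a = sin((1−f)δ)/sin δ ≈ 0.150, b = sin(fδ)/sin δ ≈ 0.920.
p = a·p₁ + b·p₂ ≈ (-0.197, 0.652, 0.732); φ = arcsin(p_z) ≈ 47.02°, λ = atan2(p_y, p_x) ≈ 106.84°.

≈ lat 47°, lon 107°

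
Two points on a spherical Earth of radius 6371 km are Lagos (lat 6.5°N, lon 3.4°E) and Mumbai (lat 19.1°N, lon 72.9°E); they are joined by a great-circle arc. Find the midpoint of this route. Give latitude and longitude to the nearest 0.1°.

≈ lat 15.5°N, lon 37.2°E

Convert each endpoint to a unit vector on the sphere (x = cos φ cos λ, y = cos φ sin λ, z = sin φ).
The central angle between the endpoints is δ = arccos(p₁·p₂) ≈ 1.196 rad (68.5°).
Interpolate at f = 1/2 with slerp weights a = sin((1−f)δ)/sin δ ≈ 0.605, b = sin(fδ)/sin δ ≈ 0.605.
p = a·p₁ + b·p₂ ≈ (0.768, 0.582, 0.266); φ = arcsin(p_z) ≈ 15.45°, λ = atan2(p_y, p_x) ≈ 37.15°.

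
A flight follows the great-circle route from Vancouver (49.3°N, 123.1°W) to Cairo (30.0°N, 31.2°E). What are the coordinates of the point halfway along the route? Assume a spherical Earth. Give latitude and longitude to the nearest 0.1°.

≈ 72.5°N, 14.2°W

The haversine formula gives a central angle δ ≈ 1.701 rad (97.5°) between the endpoints.
Interpolate at f = 1/2 with slerp weights a = sin((1−f)δ)/sin δ ≈ 0.758, b = sin(fδ)/sin δ ≈ 0.758.
p = a·p₁ + b·p₂ ≈ (0.292, -0.074, 0.954); φ = arcsin(p_z) ≈ 72.49°, λ = atan2(p_y, p_x) ≈ -14.24°.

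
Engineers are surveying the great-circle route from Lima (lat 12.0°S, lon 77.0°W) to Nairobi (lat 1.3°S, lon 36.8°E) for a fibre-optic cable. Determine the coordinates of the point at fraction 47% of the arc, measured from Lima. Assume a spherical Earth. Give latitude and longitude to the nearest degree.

Write both endpoints as unit vectors p₁, p₂ with components (cos φ cos λ, cos φ sin λ, sin φ).
The central angle between the endpoints is δ = arccos(p₁·p₂) ≈ 1.971 rad (112.9°).
Interpolate at f = 0.47 with slerp weights a = sin((1−f)δ)/sin δ ≈ 0.939, b = sin(fδ)/sin δ ≈ 0.868.
p = a·p₁ + b·p₂ ≈ (0.902, -0.375, -0.215); φ = arcsin(p_z) ≈ -12.41°, λ = atan2(p_y, p_x) ≈ -22.59°.

≈ lat 12°S, lon 23°W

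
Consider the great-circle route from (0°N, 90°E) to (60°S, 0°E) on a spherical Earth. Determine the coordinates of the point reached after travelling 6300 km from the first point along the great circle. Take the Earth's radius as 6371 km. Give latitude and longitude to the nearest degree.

Write both endpoints as unit vectors p₁, p₂ with components (cos φ cos λ, cos φ sin λ, sin φ).
The central angle between the endpoints is δ = arccos(p₁·p₂) ≈ 1.571 rad (90.0°). The total great-circle distance is δ·R ≈ 1.571 × 6371 ≈ 10008 km, so the target fraction is f = 6300/10008 ≈ 0.630.
Interpolate at f ≈ 0.630 with slerp weights a = sin((1−f)δ)/sin δ ≈ 0.550, b = sin(fδ)/sin δ ≈ 0.835.
p = a·p₁ + b·p₂ ≈ (0.418, 0.550, -0.723); φ = arcsin(p_z) ≈ -46.34°, λ = atan2(p_y, p_x) ≈ 52.77°.

≈ (46°S, 53°E)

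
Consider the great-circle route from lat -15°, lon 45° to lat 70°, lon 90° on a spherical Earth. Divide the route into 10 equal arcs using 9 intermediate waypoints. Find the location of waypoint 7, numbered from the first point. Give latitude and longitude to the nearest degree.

≈ lat 46°, lon 63°

Write both endpoints as unit vectors p₁, p₂ with components (cos φ cos λ, cos φ sin λ, sin φ).
The central angle between the endpoints is δ = arccos(p₁·p₂) ≈ 1.580 rad (90.6°).
Interpolate at f = 7/10 with slerp weights a = sin((1−f)δ)/sin δ ≈ 0.457, b = sin(fδ)/sin δ ≈ 0.894.
p = a·p₁ + b·p₂ ≈ (0.312, 0.618, 0.722); φ = arcsin(p_z) ≈ 46.22°, λ = atan2(p_y, p_x) ≈ 63.21°.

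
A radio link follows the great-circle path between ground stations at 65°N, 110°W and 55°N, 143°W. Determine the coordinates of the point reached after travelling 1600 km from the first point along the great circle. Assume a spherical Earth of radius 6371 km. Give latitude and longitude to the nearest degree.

≈ 58°N, 137°W

Write both endpoints as unit vectors p₁, p₂ with components (cos φ cos λ, cos φ sin λ, sin φ).
The central angle between the endpoints is δ = arccos(p₁·p₂) ≈ 0.331 rad (19.0°). The total great-circle distance is δ·R ≈ 0.331 × 6371 ≈ 2109 km, so the target fraction is f = 1600/2109 ≈ 0.759.
Interpolate at f ≈ 0.759 with slerp weights a = sin((1−f)δ)/sin δ ≈ 0.246, b = sin(fδ)/sin δ ≈ 0.765.
p = a·p₁ + b·p₂ ≈ (-0.386, -0.361, 0.849); φ = arcsin(p_z) ≈ 58.09°, λ = atan2(p_y, p_x) ≈ -136.86°.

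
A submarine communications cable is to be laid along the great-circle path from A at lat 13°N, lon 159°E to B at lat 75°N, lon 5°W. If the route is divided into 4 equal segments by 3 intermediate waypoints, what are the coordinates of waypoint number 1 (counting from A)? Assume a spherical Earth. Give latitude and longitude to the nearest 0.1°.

≈ lat 35.8°N, lon 157.0°E

Convert each endpoint to a unit vector on the sphere (x = cos φ cos λ, y = cos φ sin λ, z = sin φ).
The central angle between the endpoints is δ = arccos(p₁·p₂) ≈ 1.596 rad (91.4°).
Interpolate at f = 1/4 with slerp weights a = sin((1−f)δ)/sin δ ≈ 0.931, b = sin(fδ)/sin δ ≈ 0.389.
p = a·p₁ + b·p₂ ≈ (-0.747, 0.316, 0.585); φ = arcsin(p_z) ≈ 35.79°, λ = atan2(p_y, p_x) ≈ 157.04°.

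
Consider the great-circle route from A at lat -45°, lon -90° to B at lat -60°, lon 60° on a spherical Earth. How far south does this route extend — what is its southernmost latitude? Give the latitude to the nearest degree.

≈ -79°

The great circle lies in the plane with unit normal n̂ = (p₁ × p₂)/|p₁ × p₂|.
Here n̂_z ≈ +0.186; the vertex latitude is φ_max = arccos|n̂_z| ≈ 79.3°.
Check via Clairaut: cos φ_max = |cos φ₁| · sin C = cos(45.0°)·sin(164.8°) ≈ 0.186, again giving ≈ 79.3°.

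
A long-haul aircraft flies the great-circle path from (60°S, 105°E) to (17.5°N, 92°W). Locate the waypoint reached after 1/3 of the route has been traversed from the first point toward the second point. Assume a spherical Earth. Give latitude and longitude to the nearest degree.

The haversine formula gives a central angle δ ≈ 2.369 rad (135.8°) between the endpoints.
Interpolate at f = 1/3 with slerp weights a = sin((1−f)δ)/sin δ ≈ 1.433, b = sin(fδ)/sin δ ≈ 1.018.
p = a·p₁ + b·p₂ ≈ (-0.219, -0.278, -0.935); φ = arcsin(p_z) ≈ -69.26°, λ = atan2(p_y, p_x) ≈ -128.27°.

≈ (69°S, 128°W)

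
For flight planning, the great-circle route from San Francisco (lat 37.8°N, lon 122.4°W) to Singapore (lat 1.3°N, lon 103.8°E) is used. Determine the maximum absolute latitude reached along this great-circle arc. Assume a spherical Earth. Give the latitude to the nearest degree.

≈ 48°N

The great circle lies in the plane with unit normal n̂ = (p₁ × p₂)/|p₁ × p₂|.
Here n̂_z ≈ -0.674; the vertex latitude is φ_max = arccos|n̂_z| ≈ 47.6°.
Check via Clairaut: cos φ_max = |cos φ₁| · sin C = cos(37.8°)·sin(58.5°) ≈ 0.674, again giving ≈ 47.6°.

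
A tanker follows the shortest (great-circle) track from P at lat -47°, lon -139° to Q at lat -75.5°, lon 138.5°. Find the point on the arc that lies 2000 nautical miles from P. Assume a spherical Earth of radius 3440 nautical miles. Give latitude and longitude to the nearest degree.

Write both endpoints as unit vectors p₁, p₂ with components (cos φ cos λ, cos φ sin λ, sin φ).
The central angle between the endpoints is δ = arccos(p₁·p₂) ≈ 0.752 rad (43.1°). The total great-circle distance is δ·R ≈ 0.752 × 3440 ≈ 2587 nmi, so the target fraction is f = 2000/2587 ≈ 0.773.
Interpolate at f ≈ 0.773 with slerp weights a = sin((1−f)δ)/sin δ ≈ 0.249, b = sin(fδ)/sin δ ≈ 0.804.
p = a·p₁ + b·p₂ ≈ (-0.279, 0.022, -0.960); φ = arcsin(p_z) ≈ -73.77°, λ = atan2(p_y, p_x) ≈ 175.45°.

≈ lat -74°, lon 175°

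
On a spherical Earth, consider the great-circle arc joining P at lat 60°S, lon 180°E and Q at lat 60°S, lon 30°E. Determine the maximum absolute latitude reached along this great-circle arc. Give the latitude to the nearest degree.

The great circle lies in the plane with unit normal n̂ = (p₁ × p₂)/|p₁ × p₂|.
Here n̂_z ≈ -0.148; the vertex latitude is φ_max = arccos|n̂_z| ≈ 81.5°.
Check via Clairaut: cos φ_max = |cos φ₁| · sin C = cos(60.0°)·sin(162.8°) ≈ 0.148, again giving ≈ 81.5°.

≈ 82°S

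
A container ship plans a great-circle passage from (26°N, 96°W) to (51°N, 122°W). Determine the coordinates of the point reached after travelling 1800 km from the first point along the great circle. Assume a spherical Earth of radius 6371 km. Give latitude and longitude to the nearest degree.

Convert each endpoint to a unit vector on the sphere (x = cos φ cos λ, y = cos φ sin λ, z = sin φ).
The central angle between the endpoints is δ = arccos(p₁·p₂) ≈ 0.557 rad (31.9°). The total great-circle distance is δ·R ≈ 0.557 × 6371 ≈ 3546 km, so the target fraction is f = 1800/3546 ≈ 0.508.
Interpolate at f ≈ 0.508 with slerp weights a = sin((1−f)δ)/sin δ ≈ 0.512, b = sin(fδ)/sin δ ≈ 0.528.
p = a·p₁ + b·p₂ ≈ (-0.224, -0.740, 0.635); φ = arcsin(p_z) ≈ 39.40°, λ = atan2(p_y, p_x) ≈ -106.86°.

≈ (39°N, 107°W)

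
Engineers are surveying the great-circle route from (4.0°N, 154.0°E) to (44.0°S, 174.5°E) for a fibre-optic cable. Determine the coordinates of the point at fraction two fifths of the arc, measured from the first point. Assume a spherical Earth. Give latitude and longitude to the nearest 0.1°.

The haversine formula gives a central angle δ ≈ 0.897 rad (51.4°) between the endpoints.
Interpolate at f = 2/5 with slerp weights a = sin((1−f)δ)/sin δ ≈ 0.656, b = sin(fδ)/sin δ ≈ 0.449.
p = a·p₁ + b·p₂ ≈ (-0.910, 0.318, -0.266); φ = arcsin(p_z) ≈ -15.45°, λ = atan2(p_y, p_x) ≈ 160.75°.

≈ (15.5°S, 160.7°E)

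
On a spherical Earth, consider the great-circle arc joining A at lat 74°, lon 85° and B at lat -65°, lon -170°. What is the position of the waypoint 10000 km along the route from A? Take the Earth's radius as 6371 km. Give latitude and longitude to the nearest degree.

≈ lat -5°, lon 156°

From cos δ = sin φ₁ sin φ₂ + cos φ₁ cos φ₂ cos Δλ, the central angle is δ ≈ 2.694 rad (154.3°). The total great-circle distance is δ·R ≈ 2.694 × 6371 ≈ 17161 km, so the target fraction is f = 10000/17161 ≈ 0.583.
Interpolate at f ≈ 0.583 with slerp weights a = sin((1−f)δ)/sin δ ≈ 2.082, b = sin(fδ)/sin δ ≈ 2.309.
p = a·p₁ + b·p₂ ≈ (-0.911, 0.402, -0.091); φ = arcsin(p_z) ≈ -5.22°, λ = atan2(p_y, p_x) ≈ 156.17°.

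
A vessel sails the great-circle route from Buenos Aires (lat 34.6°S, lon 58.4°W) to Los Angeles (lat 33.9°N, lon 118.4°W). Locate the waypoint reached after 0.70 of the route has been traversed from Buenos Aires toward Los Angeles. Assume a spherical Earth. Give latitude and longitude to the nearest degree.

≈ lat 14°N, lon 99°W

From cos δ = sin φ₁ sin φ₂ + cos φ₁ cos φ₂ cos Δλ, the central angle is δ ≈ 1.546 rad (88.6°).
Interpolate at f = 0.70 with slerp weights a = sin((1−f)δ)/sin δ ≈ 0.447, b = sin(fδ)/sin δ ≈ 0.883.
p = a·p₁ + b·p₂ ≈ (-0.156, -0.959, 0.239); φ = arcsin(p_z) ≈ 13.80°, λ = atan2(p_y, p_x) ≈ -99.22°.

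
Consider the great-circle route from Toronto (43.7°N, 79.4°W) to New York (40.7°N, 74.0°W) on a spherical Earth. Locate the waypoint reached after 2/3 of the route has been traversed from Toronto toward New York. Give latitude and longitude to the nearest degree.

Write both endpoints as unit vectors p₁, p₂ with components (cos φ cos λ, cos φ sin λ, sin φ).
The central angle between the endpoints is δ = arccos(p₁·p₂) ≈ 0.087 rad (5.0°).
Interpolate at f = 2/3 with slerp weights a = sin((1−f)δ)/sin δ ≈ 0.334, b = sin(fδ)/sin δ ≈ 0.667.
p = a·p₁ + b·p₂ ≈ (0.184, -0.723, 0.666); φ = arcsin(p_z) ≈ 41.73°, λ = atan2(p_y, p_x) ≈ -75.74°.

≈ 42°N, 76°W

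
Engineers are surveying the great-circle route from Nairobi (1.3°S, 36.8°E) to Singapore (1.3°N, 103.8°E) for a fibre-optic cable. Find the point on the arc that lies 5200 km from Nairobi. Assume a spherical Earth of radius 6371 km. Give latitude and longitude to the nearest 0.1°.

The haversine formula gives a central angle δ ≈ 1.170 rad (67.0°) between the endpoints. The total great-circle distance is δ·R ≈ 1.170 × 6371 ≈ 7455 km, so the target fraction is f = 5200/7455 ≈ 0.698.
Interpolate at f ≈ 0.698 with slerp weights a = sin((1−f)δ)/sin δ ≈ 0.376, b = sin(fδ)/sin δ ≈ 0.791.
p = a·p₁ + b·p₂ ≈ (0.113, 0.994, 0.009); φ = arcsin(p_z) ≈ 0.54°, λ = atan2(p_y, p_x) ≈ 83.53°.

≈ 0.5°N, 83.5°E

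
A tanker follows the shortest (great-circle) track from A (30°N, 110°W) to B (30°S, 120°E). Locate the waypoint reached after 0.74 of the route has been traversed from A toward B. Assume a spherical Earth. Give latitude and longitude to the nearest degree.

Write both endpoints as unit vectors p₁, p₂ with components (cos φ cos λ, cos φ sin λ, sin φ).
The central angle between the endpoints is δ = arccos(p₁·p₂) ≈ 2.392 rad (137.1°).
Interpolate at f = 0.74 with slerp weights a = sin((1−f)δ)/sin δ ≈ 0.855, b = sin(fδ)/sin δ ≈ 1.439.
p = a·p₁ + b·p₂ ≈ (-0.876, 0.383, -0.292); φ = arcsin(p_z) ≈ -16.97°, λ = atan2(p_y, p_x) ≈ 156.39°.

≈ (17°S, 156°E)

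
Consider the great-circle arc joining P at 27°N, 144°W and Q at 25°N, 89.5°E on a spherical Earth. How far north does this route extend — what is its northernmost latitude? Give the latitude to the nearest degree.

The great circle lies in the plane with unit normal n̂ = (p₁ × p₂)/|p₁ × p₂|.
Here n̂_z ≈ -0.678; the vertex latitude is φ_max = arccos|n̂_z| ≈ 47.3°.

≈ 47°N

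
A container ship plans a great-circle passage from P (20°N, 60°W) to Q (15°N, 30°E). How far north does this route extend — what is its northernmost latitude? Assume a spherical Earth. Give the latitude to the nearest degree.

The great circle lies in the plane with unit normal n̂ = (p₁ × p₂)/|p₁ × p₂|.
Here n̂_z ≈ +0.911; the vertex latitude is φ_max = arccos|n̂_z| ≈ 24.3°.

≈ 24°N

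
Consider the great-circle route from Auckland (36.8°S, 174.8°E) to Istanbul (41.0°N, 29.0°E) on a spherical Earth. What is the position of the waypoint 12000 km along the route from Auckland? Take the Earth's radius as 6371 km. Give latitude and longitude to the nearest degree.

≈ (26°N, 81°E)

Write both endpoints as unit vectors p₁, p₂ with components (cos φ cos λ, cos φ sin λ, sin φ).
The central angle between the endpoints is δ = arccos(p₁·p₂) ≈ 2.674 rad (153.2°). The total great-circle distance is δ·R ≈ 2.674 × 6371 ≈ 17038 km, so the target fraction is f = 12000/17038 ≈ 0.704.
Interpolate at f ≈ 0.704 with slerp weights a = sin((1−f)δ)/sin δ ≈ 1.578, b = sin(fδ)/sin δ ≈ 2.112.
p = a·p₁ + b·p₂ ≈ (0.136, 0.887, 0.440); φ = arcsin(p_z) ≈ 26.13°, λ = atan2(p_y, p_x) ≈ 81.30°.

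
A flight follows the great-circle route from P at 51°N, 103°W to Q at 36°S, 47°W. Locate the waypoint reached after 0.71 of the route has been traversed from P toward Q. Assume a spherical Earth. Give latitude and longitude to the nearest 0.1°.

The haversine formula gives a central angle δ ≈ 1.744 rad (99.9°) between the endpoints.
Interpolate at f = 0.71 with slerp weights a = sin((1−f)δ)/sin δ ≈ 0.492, b = sin(fδ)/sin δ ≈ 0.959.
p = a·p₁ + b·p₂ ≈ (0.460, -0.869, -0.182); φ = arcsin(p_z) ≈ -10.47°, λ = atan2(p_y, p_x) ≈ -62.12°.

≈ 10.5°S, 62.1°W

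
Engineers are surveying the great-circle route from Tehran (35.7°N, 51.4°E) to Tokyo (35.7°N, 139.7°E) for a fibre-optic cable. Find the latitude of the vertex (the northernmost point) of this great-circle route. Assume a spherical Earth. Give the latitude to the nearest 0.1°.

The great circle lies in the plane with unit normal n̂ = (p₁ × p₂)/|p₁ × p₂|.
Here n̂_z ≈ +0.707; the vertex latitude is φ_max = arccos|n̂_z| ≈ 45.0°.

≈ 45.0°N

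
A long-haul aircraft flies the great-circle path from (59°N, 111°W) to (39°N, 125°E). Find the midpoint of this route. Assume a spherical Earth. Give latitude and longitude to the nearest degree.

≈ (66°N, 166°E)

Convert each endpoint to a unit vector on the sphere (x = cos φ cos λ, y = cos φ sin λ, z = sin φ).
The central angle between the endpoints is δ = arccos(p₁·p₂) ≈ 1.250 rad (71.6°).
Interpolate at f = 1/2 with slerp weights a = sin((1−f)δ)/sin δ ≈ 0.616, b = sin(fδ)/sin δ ≈ 0.616.
p = a·p₁ + b·p₂ ≈ (-0.389, 0.096, 0.916); φ = arcsin(p_z) ≈ 66.40°, λ = atan2(p_y, p_x) ≈ 166.12°.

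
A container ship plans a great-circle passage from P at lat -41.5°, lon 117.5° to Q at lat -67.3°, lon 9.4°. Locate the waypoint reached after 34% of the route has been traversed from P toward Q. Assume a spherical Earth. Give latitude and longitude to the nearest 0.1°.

≈ lat -58.6°, lon 101.2°

The haversine formula gives a central angle δ ≈ 1.022 rad (58.6°) between the endpoints.
Interpolate at f = 0.34 with slerp weights a = sin((1−f)δ)/sin δ ≈ 0.732, b = sin(fδ)/sin δ ≈ 0.399.
p = a·p₁ + b·p₂ ≈ (-0.101, 0.511, -0.853); φ = arcsin(p_z) ≈ -58.57°, λ = atan2(p_y, p_x) ≈ 101.19°.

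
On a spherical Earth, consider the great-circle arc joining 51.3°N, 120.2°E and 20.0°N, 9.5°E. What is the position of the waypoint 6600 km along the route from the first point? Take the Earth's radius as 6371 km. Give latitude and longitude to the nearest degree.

Convert each endpoint to a unit vector on the sphere (x = cos φ cos λ, y = cos φ sin λ, z = sin φ).
The central angle between the endpoints is δ = arccos(p₁·p₂) ≈ 1.512 rad (86.6°). The total great-circle distance is δ·R ≈ 1.512 × 6371 ≈ 9630 km, so the target fraction is f = 6600/9630 ≈ 0.685.
Interpolate at f ≈ 0.685 with slerp weights a = sin((1−f)δ)/sin δ ≈ 0.459, b = sin(fδ)/sin δ ≈ 0.862.
p = a·p₁ + b·p₂ ≈ (0.655, 0.382, 0.653); φ = arcsin(p_z) ≈ 40.75°, λ = atan2(p_y, p_x) ≈ 30.24°.

≈ 41°N, 30°E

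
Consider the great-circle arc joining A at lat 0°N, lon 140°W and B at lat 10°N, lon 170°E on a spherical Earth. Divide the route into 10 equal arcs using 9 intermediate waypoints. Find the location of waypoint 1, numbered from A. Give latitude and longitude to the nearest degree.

Convert each endpoint to a unit vector on the sphere (x = cos φ cos λ, y = cos φ sin λ, z = sin φ).
The central angle between the endpoints is δ = arccos(p₁·p₂) ≈ 0.885 rad (50.7°).
Interpolate at f = 1/10 with slerp weights a = sin((1−f)δ)/sin δ ≈ 0.924, b = sin(fδ)/sin δ ≈ 0.114.
p = a·p₁ + b·p₂ ≈ (-0.818, -0.574, 0.020); φ = arcsin(p_z) ≈ 1.14°, λ = atan2(p_y, p_x) ≈ -144.94°.

≈ lat 1°N, lon 145°W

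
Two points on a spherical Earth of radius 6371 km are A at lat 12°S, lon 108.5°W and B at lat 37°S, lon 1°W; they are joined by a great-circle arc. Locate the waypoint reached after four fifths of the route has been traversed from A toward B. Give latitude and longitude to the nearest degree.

≈ lat 41°S, lon 25°W

Write both endpoints as unit vectors p₁, p₂ with components (cos φ cos λ, cos φ sin λ, sin φ).
The central angle between the endpoints is δ = arccos(p₁·p₂) ≈ 1.681 rad (96.3°).
Interpolate at f = 4/5 with slerp weights a = sin((1−f)δ)/sin δ ≈ 0.332, b = sin(fδ)/sin δ ≈ 0.980.
p = a·p₁ + b·p₂ ≈ (0.680, -0.322, -0.659); φ = arcsin(p_z) ≈ -41.23°, λ = atan2(p_y, p_x) ≈ -25.31°.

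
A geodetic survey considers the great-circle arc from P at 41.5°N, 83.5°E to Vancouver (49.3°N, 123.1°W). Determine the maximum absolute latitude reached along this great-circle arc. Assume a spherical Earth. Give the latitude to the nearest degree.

The great circle lies in the plane with unit normal n̂ = (p₁ × p₂)/|p₁ × p₂|.
Here n̂_z ≈ +0.219; the vertex latitude is φ_max = arccos|n̂_z| ≈ 77.3°.
Check via Clairaut: cos φ_max = |cos φ₁| · sin C = cos(41.5°)·sin(17.0°) ≈ 0.219, again giving ≈ 77.3°.

≈ 77°N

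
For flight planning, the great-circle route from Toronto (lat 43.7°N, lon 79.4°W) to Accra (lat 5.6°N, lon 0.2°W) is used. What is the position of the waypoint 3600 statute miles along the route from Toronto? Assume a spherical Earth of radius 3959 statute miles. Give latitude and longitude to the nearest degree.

≈ lat 23°N, lon 21°W

Convert each endpoint to a unit vector on the sphere (x = cos φ cos λ, y = cos φ sin λ, z = sin φ).
The central angle between the endpoints is δ = arccos(p₁·p₂) ≈ 1.367 rad (78.3°). The total great-circle distance is δ·R ≈ 1.367 × 3959 ≈ 5413 mi, so the target fraction is f = 3600/5413 ≈ 0.665.
Interpolate at f ≈ 0.665 with slerp weights a = sin((1−f)δ)/sin δ ≈ 0.451, b = sin(fδ)/sin δ ≈ 0.806.
p = a·p₁ + b·p₂ ≈ (0.862, -0.324, 0.390); φ = arcsin(p_z) ≈ 22.98°, λ = atan2(p_y, p_x) ≈ -20.57°.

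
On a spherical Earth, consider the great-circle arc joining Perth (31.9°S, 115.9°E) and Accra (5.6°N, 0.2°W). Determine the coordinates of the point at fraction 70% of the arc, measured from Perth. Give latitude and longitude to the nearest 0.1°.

From cos δ = sin φ₁ sin φ₂ + cos φ₁ cos φ₂ cos Δλ, the central angle is δ ≈ 2.008 rad (115.0°).
Interpolate at f = 0.70 with slerp weights a = sin((1−f)δ)/sin δ ≈ 0.625, b = sin(fδ)/sin δ ≈ 1.089.
p = a·p₁ + b·p₂ ≈ (0.852, 0.474, -0.224); φ = arcsin(p_z) ≈ -12.96°, λ = atan2(p_y, p_x) ≈ 29.09°.

≈ (13.0°S, 29.1°E)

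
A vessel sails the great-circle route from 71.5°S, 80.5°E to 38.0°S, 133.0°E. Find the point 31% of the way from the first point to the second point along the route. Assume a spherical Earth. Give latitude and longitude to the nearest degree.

Write both endpoints as unit vectors p₁, p₂ with components (cos φ cos λ, cos φ sin λ, sin φ).
The central angle between the endpoints is δ = arccos(p₁·p₂) ≈ 0.744 rad (42.6°).
Interpolate at f = 0.31 with slerp weights a = sin((1−f)δ)/sin δ ≈ 0.725, b = sin(fδ)/sin δ ≈ 0.338.
p = a·p₁ + b·p₂ ≈ (-0.143, 0.421, -0.895); φ = arcsin(p_z) ≈ -63.57°, λ = atan2(p_y, p_x) ≈ 108.79°.

≈ 64°S, 109°E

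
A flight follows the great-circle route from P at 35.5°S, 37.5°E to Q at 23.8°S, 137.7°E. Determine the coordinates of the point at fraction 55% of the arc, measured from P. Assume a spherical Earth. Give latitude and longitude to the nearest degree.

The haversine formula gives a central angle δ ≈ 1.468 rad (84.1°) between the endpoints.
Interpolate at f = 0.55 with slerp weights a = sin((1−f)δ)/sin δ ≈ 0.617, b = sin(fδ)/sin δ ≈ 0.726.
p = a·p₁ + b·p₂ ≈ (-0.093, 0.753, -0.651); φ = arcsin(p_z) ≈ -40.64°, λ = atan2(p_y, p_x) ≈ 97.05°.

≈ 41°S, 97°E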